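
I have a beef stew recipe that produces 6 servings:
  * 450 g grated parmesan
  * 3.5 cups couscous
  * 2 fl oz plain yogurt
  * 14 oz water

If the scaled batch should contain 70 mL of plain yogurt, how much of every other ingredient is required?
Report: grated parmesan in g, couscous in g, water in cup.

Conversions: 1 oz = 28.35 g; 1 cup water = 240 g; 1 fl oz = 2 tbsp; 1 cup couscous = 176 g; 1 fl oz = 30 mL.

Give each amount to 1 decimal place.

grated parmesan: 525.0 g; couscous: 718.7 g; water: 1.9 cup

The original recipe has 60 mL of plain yogurt, so the scaling factor is 70 ÷ 60 = 7/6.
grated parmesan: 450 g × 7/6 = 525.0 g
couscous: 3.5 cup × 7/6 × 176 g/cup ≈ 718.7 g
water: 14 oz × 7/6 × 28.35 g/oz ÷ 240 g/cup ≈ 1.9 cup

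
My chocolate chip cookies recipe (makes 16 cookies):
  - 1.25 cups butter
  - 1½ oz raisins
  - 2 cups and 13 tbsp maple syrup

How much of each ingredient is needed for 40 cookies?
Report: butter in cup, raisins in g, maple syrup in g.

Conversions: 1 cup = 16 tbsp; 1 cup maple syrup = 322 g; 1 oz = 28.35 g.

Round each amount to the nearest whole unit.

butter: 3 cup; raisins: 106 g; maple syrup: 2264 g

Scaling factor: 40/16 = 5/2 = 2.5.
butter: 1.25 cup × 5/2 ≈ 3 cup
raisins: 1.5 oz × 5/2 × 28.35 g/oz ≈ 106 g
maple syrup: (2 cup + 13 tbsp = 2.8125 cup) × 5/2 × 322 g/cup ≈ 2264 g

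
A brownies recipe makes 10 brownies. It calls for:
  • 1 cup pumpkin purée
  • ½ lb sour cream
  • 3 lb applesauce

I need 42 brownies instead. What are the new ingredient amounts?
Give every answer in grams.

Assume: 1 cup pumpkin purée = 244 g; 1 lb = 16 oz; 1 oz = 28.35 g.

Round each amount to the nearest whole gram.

Scaling factor: 42/10 = 21/5 = 4.2.
pumpkin purée: 1 cup × 21/5 × 244 g/cup ≈ 1025 g
sour cream: 0.5 lb × 21/5 × 16 oz/lb × 28.35 g/oz ≈ 953 g
applesauce: 3 lb × 21/5 × 16 oz/lb × 28.35 g/oz ≈ 5715 g

pumpkin purée: 1025 g; sour cream: 953 g; applesauce: 5715 g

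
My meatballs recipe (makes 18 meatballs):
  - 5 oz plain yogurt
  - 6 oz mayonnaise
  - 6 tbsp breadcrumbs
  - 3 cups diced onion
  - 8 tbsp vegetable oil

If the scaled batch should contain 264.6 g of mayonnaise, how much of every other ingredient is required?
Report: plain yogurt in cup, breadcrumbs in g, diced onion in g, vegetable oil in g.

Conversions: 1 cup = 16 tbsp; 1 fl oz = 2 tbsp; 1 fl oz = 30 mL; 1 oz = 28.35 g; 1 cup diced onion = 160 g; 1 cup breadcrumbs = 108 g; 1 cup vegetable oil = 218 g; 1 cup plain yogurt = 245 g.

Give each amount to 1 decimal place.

The original recipe has 170.1 g of mayonnaise, so the scaling factor is 264.6 ÷ 170.1 = 14/9.
plain yogurt: 5 oz × 14/9 × 28.35 g/oz ÷ 245 g/cup = 0.9 cup
breadcrumbs: 6 tbsp × 14/9 ÷ 16 tbsp/cup × 108 g/cup = 63.0 g
diced onion: 3 cup × 14/9 × 160 g/cup ≈ 746.7 g
vegetable oil: 8 tbsp × 14/9 ÷ 16 tbsp/cup × 218 g/cup ≈ 169.6 g

plain yogurt: 0.9 cup; breadcrumbs: 63.0 g; diced onion: 746.7 g; vegetable oil: 169.6 g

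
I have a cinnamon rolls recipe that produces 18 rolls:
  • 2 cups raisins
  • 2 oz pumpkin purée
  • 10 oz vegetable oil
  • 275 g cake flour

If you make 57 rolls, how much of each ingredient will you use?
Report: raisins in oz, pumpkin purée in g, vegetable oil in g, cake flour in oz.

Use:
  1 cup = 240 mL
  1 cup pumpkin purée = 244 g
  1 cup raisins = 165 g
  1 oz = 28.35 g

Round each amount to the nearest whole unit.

Scaling factor: 57/18 = 19/6.
raisins: 2 cup × 19/6 × 165 g/cup ÷ 28.35 g/oz ≈ 37 oz
pumpkin purée: 2 oz × 19/6 × 28.35 g/oz ≈ 180 g
vegetable oil: 10 oz × 19/6 × 28.35 g/oz ≈ 898 g
cake flour: 275 g × 19/6 ÷ 28.35 g/oz ≈ 31 oz

raisins: 37 oz; pumpkin purée: 180 g; vegetable oil: 898 g; cake flour: 31 oz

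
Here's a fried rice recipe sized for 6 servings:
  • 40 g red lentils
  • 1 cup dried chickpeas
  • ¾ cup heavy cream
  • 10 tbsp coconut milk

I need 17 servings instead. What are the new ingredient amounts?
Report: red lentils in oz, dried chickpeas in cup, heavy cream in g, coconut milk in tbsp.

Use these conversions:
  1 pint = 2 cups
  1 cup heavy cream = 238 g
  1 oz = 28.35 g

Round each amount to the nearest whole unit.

red lentils: 4 oz; dried chickpeas: 3 cup; heavy cream: 506 g; coconut milk: 28 tbsp

Scaling factor: 17/6.
red lentils: 40 g × 17/6 ÷ 28.35 g/oz ≈ 4 oz
dried chickpeas: 1 cup × 17/6 ≈ 3 cup
heavy cream: 0.75 cup × 17/6 × 238 g/cup ≈ 506 g
coconut milk: 10 tbsp × 17/6 ≈ 28 tbsp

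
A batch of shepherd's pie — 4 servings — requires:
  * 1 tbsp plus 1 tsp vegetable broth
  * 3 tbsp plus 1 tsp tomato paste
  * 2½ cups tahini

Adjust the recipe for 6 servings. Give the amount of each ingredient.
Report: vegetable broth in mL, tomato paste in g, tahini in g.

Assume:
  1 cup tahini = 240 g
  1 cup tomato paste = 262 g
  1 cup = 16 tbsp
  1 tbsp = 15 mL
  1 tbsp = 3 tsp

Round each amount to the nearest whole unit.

vegetable broth: 30 mL; tomato paste: 82 g; tahini: 900 g

Scaling factor: 6/4 = 3/2 = 1.5.
vegetable broth: (1 tbsp + 1 tsp = 4/3 tbsp) × 3/2 × 15 mL/tbsp = 30 mL
tomato paste: (3 tbsp + 1 tsp = 10/3 tbsp) × 3/2 ÷ 16 tbsp/cup × 262 g/cup ≈ 82 g
tahini: 2.5 cup × 3/2 × 240 g/cup = 900 g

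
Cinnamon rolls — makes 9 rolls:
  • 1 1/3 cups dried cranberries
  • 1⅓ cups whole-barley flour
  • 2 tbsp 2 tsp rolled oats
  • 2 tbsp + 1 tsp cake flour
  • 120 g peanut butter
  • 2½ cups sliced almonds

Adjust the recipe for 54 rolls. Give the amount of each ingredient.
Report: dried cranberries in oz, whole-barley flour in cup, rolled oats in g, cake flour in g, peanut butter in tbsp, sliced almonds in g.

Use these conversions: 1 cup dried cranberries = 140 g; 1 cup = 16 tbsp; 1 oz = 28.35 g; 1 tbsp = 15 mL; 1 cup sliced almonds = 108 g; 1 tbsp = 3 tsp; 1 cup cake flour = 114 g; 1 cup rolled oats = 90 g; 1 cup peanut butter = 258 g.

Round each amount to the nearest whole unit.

dried cranberries: 40 oz; whole-barley flour: 8 cup; rolled oats: 90 g; cake flour: 100 g; peanut butter: 45 tbsp; sliced almonds: 1620 g

Scaling factor: 54/9 = 6.
dried cranberries: 4/3 cup × 6 × 140 g/cup ÷ 28.35 g/oz ≈ 40 oz
whole-barley flour: 4/3 cup × 6 = 8 cup
rolled oats: (2 tbsp + 2 tsp = 8/3 tbsp) × 6 ÷ 16 tbsp/cup × 90 g/cup = 90 g
cake flour: (2 tbsp + 1 tsp = 7/3 tbsp) × 6 ÷ 16 tbsp/cup × 114 g/cup ≈ 100 g
peanut butter: 120 g × 6 ÷ 258 g/cup × 16 tbsp/cup ≈ 45 tbsp
sliced almonds: 2.5 cup × 6 × 108 g/cup = 1620 g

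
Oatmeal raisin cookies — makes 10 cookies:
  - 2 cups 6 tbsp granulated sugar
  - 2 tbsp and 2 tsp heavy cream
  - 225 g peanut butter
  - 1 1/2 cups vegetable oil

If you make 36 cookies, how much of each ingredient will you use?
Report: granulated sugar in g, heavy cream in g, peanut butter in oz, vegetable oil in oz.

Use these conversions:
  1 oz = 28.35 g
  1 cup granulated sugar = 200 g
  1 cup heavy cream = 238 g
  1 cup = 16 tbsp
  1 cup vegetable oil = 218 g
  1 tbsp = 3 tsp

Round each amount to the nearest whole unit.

granulated sugar: 1710 g; heavy cream: 143 g; peanut butter: 29 oz; vegetable oil: 42 oz

Scaling factor: 36/10 = 18/5 = 3.6.
granulated sugar: (2 cup + 6 tbsp = 2.375 cup) × 18/5 × 200 g/cup = 1710 g
heavy cream: (2 tbsp + 2 tsp = 8/3 tbsp) × 18/5 ÷ 16 tbsp/cup × 238 g/cup ≈ 143 g
peanut butter: 225 g × 18/5 ÷ 28.35 g/oz ≈ 29 oz
vegetable oil: 1.5 cup × 18/5 × 218 g/cup ÷ 28.35 g/oz ≈ 42 oz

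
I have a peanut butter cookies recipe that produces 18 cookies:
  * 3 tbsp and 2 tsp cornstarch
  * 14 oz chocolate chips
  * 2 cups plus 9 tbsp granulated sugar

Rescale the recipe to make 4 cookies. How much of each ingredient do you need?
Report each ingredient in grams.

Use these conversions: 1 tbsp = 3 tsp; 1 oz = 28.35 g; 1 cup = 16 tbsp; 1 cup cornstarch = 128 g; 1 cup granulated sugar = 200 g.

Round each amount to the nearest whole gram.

Scaling factor: 4/18 = 2/9.
cornstarch: (3 tbsp + 2 tsp = 11/3 tbsp) × 2/9 ÷ 16 tbsp/cup × 128 g/cup ≈ 7 g
chocolate chips: 14 oz × 2/9 × 28.35 g/oz ≈ 88 g
granulated sugar: (2 cup + 9 tbsp = 2.5625 cup) × 2/9 × 200 g/cup ≈ 114 g

cornstarch: 7 g; chocolate chips: 88 g; granulated sugar: 114 g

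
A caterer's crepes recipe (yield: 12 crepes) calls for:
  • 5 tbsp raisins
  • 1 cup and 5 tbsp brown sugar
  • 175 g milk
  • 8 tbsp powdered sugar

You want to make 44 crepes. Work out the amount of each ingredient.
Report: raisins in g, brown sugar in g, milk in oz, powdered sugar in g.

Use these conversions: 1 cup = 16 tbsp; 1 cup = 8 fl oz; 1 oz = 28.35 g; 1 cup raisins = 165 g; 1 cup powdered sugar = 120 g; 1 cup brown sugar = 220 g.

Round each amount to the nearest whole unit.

raisins: 189 g; brown sugar: 1059 g; milk: 23 oz; powdered sugar: 220 g

Scaling factor: 44/12 = 11/3.
raisins: 5 tbsp × 11/3 ÷ 16 tbsp/cup × 165 g/cup ≈ 189 g
brown sugar: (1 cup + 5 tbsp = 1.3125 cup) × 11/3 × 220 g/cup ≈ 1059 g
milk: 175 g × 11/3 ÷ 28.35 g/oz ≈ 23 oz
powdered sugar: 8 tbsp × 11/3 ÷ 16 tbsp/cup × 120 g/cup = 220 g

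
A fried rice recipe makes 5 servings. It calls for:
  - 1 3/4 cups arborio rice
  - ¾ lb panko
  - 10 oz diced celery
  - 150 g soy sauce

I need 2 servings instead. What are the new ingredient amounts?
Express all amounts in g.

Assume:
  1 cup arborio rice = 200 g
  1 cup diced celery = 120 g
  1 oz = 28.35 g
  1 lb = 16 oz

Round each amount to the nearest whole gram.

Scaling factor: 2/5 = 0.4.
arborio rice: 1.75 cup × 2/5 × 200 g/cup = 140 g
panko: 0.75 lb × 2/5 × 16 oz/lb × 28.35 g/oz ≈ 136 g
diced celery: 10 oz × 2/5 × 28.35 g/oz ≈ 113 g
soy sauce: 150 g × 2/5 = 60 g

arborio rice: 140 g; panko: 136 g; diced celery: 113 g; soy sauce: 60 g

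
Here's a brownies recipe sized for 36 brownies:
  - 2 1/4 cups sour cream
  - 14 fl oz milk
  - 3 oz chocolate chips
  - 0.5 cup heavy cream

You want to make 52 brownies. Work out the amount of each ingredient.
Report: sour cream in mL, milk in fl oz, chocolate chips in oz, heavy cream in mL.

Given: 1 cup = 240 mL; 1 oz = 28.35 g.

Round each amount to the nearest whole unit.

Scaling factor: 52/36 = 13/9.
sour cream: 2.25 cup × 13/9 × 240 mL/cup = 780 mL
milk: 14 fl oz × 13/9 ≈ 20 fl oz
chocolate chips: 3 oz × 13/9 ≈ 4 oz
heavy cream: 0.5 cup × 13/9 × 240 mL/cup ≈ 173 mL

sour cream: 780 mL; milk: 20 fl oz; chocolate chips: 4 oz; heavy cream: 173 mL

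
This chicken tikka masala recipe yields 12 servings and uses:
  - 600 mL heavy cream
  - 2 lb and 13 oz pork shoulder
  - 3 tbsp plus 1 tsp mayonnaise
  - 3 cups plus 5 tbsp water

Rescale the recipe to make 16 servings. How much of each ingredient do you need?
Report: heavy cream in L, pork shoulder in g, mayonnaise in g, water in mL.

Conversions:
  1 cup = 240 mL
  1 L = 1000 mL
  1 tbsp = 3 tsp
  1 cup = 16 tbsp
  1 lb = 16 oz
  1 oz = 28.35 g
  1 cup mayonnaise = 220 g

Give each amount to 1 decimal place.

heavy cream: 0.8 L; pork shoulder: 1701.0 g; mayonnaise: 61.1 g; water: 1060.0 mL

Scaling factor: 16/12 = 4/3.
heavy cream: 600 mL × 4/3 ÷ 1000 mL/L = 0.8 L
pork shoulder: (2 lb + 13 oz = 2.8125 lb) × 4/3 × 16 oz/lb × 28.35 g/oz = 1701.0 g
mayonnaise: (3 tbsp + 1 tsp = 10/3 tbsp) × 4/3 ÷ 16 tbsp/cup × 220 g/cup ≈ 61.1 g
water: (3 cup + 5 tbsp = 3.3125 cup) × 4/3 × 240 mL/cup = 1060.0 mL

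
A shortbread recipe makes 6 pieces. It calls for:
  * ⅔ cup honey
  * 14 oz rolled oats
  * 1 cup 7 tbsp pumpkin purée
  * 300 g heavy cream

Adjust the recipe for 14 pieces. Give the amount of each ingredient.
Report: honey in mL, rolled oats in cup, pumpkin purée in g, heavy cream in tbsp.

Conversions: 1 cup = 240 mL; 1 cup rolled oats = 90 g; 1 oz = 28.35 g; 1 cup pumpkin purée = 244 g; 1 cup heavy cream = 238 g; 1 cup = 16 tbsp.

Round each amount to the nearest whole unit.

Scaling factor: 14/6 = 7/3.
honey: 2/3 cup × 7/3 × 240 mL/cup ≈ 373 mL
rolled oats: 14 oz × 7/3 × 28.35 g/oz ÷ 90 g/cup ≈ 10 cup
pumpkin purée: (1 cup + 7 tbsp = 1.4375 cup) × 7/3 × 244 g/cup ≈ 818 g
heavy cream: 300 g × 7/3 ÷ 238 g/cup × 16 tbsp/cup ≈ 47 tbsp

honey: 373 mL; rolled oats: 10 cup; pumpkin purée: 818 g; heavy cream: 47 tbsp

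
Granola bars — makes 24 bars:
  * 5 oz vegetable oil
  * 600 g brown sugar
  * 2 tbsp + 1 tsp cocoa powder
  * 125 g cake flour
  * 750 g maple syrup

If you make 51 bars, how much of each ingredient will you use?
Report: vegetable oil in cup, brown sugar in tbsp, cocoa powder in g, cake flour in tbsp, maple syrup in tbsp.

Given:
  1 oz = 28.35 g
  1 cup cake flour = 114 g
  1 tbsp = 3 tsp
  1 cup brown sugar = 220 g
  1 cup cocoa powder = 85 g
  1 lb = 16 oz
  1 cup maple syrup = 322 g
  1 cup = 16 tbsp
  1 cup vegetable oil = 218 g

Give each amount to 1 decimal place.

vegetable oil: 1.4 cup; brown sugar: 92.7 tbsp; cocoa powder: 26.3 g; cake flour: 37.3 tbsp; maple syrup: 79.2 tbsp

Scaling factor: 51/24 = 17/8 = 2.125.
vegetable oil: 5 oz × 17/8 × 28.35 g/oz ÷ 218 g/cup ≈ 1.4 cup
brown sugar: 600 g × 17/8 ÷ 220 g/cup × 16 tbsp/cup ≈ 92.7 tbsp
cocoa powder: (2 tbsp + 1 tsp = 7/3 tbsp) × 17/8 ÷ 16 tbsp/cup × 85 g/cup ≈ 26.3 g
cake flour: 125 g × 17/8 ÷ 114 g/cup × 16 tbsp/cup ≈ 37.3 tbsp
maple syrup: 750 g × 17/8 ÷ 322 g/cup × 16 tbsp/cup ≈ 79.2 tbsp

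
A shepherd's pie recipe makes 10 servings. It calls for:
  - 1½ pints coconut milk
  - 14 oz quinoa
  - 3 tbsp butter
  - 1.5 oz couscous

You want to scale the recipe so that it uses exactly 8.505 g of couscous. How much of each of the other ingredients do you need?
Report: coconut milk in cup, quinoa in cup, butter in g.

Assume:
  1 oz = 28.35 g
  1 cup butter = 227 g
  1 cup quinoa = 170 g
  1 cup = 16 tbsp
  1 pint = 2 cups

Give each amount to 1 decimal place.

coconut milk: 0.6 cup; quinoa: 0.5 cup; butter: 8.5 g

The original recipe has 42.525 g of couscous, so the scaling factor is 8.505 ÷ 42.525 = 1/5 = 0.2.
coconut milk: 1.5 pint × 1/5 × 2 cup/pint = 0.6 cup
quinoa: 14 oz × 1/5 × 28.35 g/oz ÷ 170 g/cup ≈ 0.5 cup
butter: 3 tbsp × 1/5 ÷ 16 tbsp/cup × 227 g/cup ≈ 8.5 g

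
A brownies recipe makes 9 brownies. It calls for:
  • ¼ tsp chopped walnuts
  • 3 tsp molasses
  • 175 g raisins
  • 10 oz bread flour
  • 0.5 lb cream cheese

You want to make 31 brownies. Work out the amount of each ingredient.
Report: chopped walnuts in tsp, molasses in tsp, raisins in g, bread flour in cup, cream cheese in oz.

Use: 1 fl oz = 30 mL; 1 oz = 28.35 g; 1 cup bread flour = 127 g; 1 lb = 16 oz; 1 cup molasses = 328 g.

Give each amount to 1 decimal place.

Scaling factor: 31/9.
chopped walnuts: 0.25 tsp × 31/9 ≈ 0.9 tsp
molasses: 3 tsp × 31/9 ≈ 10.3 tsp
raisins: 175 g × 31/9 ≈ 602.8 g
bread flour: 10 oz × 31/9 × 28.35 g/oz ÷ 127 g/cup ≈ 7.7 cup
cream cheese: 0.5 lb × 31/9 × 16 oz/lb ≈ 27.6 oz

chopped walnuts: 0.9 tsp; molasses: 10.3 tsp; raisins: 602.8 g; bread flour: 7.7 cup; cream cheese: 27.6 oz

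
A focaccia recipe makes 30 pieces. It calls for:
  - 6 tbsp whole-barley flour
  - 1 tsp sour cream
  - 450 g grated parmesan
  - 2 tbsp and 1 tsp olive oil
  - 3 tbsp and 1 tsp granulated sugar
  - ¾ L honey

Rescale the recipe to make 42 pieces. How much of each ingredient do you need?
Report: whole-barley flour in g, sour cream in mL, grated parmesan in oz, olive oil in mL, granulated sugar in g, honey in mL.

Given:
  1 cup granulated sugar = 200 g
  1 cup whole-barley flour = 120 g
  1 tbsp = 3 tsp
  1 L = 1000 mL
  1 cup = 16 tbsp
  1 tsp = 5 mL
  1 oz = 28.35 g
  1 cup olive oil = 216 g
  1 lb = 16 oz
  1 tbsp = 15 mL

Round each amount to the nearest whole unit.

whole-barley flour: 63 g; sour cream: 7 mL; grated parmesan: 22 oz; olive oil: 49 mL; granulated sugar: 58 g; honey: 1050 mL

Scaling factor: 42/30 = 7/5 = 1.4.
whole-barley flour: 6 tbsp × 7/5 ÷ 16 tbsp/cup × 120 g/cup = 63 g
sour cream: 1 tsp × 7/5 × 5 mL/tsp = 7 mL
grated parmesan: 450 g × 7/5 ÷ 28.35 g/oz ≈ 22 oz
olive oil: (2 tbsp + 1 tsp = 7/3 tbsp) × 7/5 × 15 mL/tbsp = 49 mL
granulated sugar: (3 tbsp + 1 tsp = 10/3 tbsp) × 7/5 ÷ 16 tbsp/cup × 200 g/cup ≈ 58 g
honey: 0.75 L × 7/5 × 1000 mL/L = 1050 mL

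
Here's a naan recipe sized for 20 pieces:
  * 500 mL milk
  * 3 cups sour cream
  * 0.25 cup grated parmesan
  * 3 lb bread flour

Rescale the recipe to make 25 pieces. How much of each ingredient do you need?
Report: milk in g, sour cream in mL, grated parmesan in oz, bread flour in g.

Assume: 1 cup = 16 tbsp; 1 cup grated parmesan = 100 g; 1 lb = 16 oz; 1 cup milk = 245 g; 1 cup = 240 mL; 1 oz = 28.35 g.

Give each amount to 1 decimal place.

Scaling factor: 25/20 = 5/4 = 1.25.
milk: 500 mL × 5/4 ÷ 240 mL/cup × 245 g/cup ≈ 638.0 g
sour cream: 3 cup × 5/4 × 240 mL/cup = 900.0 mL
grated parmesan: 0.25 cup × 5/4 × 100 g/cup ÷ 28.35 g/oz ≈ 1.1 oz
bread flour: 3 lb × 5/4 × 16 oz/lb × 28.35 g/oz = 1701.0 g

milk: 638.0 g; sour cream: 900.0 mL; grated parmesan: 1.1 oz; bread flour: 1701.0 g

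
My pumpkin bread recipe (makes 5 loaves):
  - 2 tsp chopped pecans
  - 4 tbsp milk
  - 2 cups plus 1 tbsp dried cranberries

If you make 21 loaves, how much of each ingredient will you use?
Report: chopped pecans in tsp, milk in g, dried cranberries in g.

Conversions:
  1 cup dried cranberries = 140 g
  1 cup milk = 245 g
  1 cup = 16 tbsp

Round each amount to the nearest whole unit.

chopped pecans: 8 tsp; milk: 257 g; dried cranberries: 1213 g

Scaling factor: 21/5 = 4.2.
chopped pecans: 2 tsp × 21/5 ≈ 8 tsp
milk: 4 tbsp × 21/5 ÷ 16 tbsp/cup × 245 g/cup ≈ 257 g
dried cranberries: (2 cup + 1 tbsp = 2.0625 cup) × 21/5 × 140 g/cup ≈ 1213 g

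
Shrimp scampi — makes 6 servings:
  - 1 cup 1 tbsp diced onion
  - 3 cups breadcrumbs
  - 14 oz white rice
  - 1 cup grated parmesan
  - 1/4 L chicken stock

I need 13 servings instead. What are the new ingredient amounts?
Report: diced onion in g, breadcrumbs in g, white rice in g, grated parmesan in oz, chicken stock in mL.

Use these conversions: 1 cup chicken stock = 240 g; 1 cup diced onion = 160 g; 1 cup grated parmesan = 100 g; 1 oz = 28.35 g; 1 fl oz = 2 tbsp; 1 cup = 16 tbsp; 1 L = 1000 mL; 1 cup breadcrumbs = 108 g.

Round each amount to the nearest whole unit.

diced onion: 368 g; breadcrumbs: 702 g; white rice: 860 g; grated parmesan: 8 oz; chicken stock: 542 mL

Scaling factor: 13/6.
diced onion: (1 cup + 1 tbsp = 1.0625 cup) × 13/6 × 160 g/cup ≈ 368 g
breadcrumbs: 3 cup × 13/6 × 108 g/cup = 702 g
white rice: 14 oz × 13/6 × 28.35 g/oz ≈ 860 g
grated parmesan: 1 cup × 13/6 × 100 g/cup ÷ 28.35 g/oz ≈ 8 oz
chicken stock: 0.25 L × 13/6 × 1000 mL/L ≈ 542 mL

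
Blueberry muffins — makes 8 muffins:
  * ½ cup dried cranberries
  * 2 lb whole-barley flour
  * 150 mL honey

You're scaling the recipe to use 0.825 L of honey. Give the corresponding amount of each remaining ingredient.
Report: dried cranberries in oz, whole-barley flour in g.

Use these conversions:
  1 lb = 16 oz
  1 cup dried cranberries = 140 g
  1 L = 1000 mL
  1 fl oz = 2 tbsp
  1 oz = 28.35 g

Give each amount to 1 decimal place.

The original recipe has 0.15 L of honey, so the scaling factor is 0.825 ÷ 0.15 = 11/2 = 5.5.
dried cranberries: 0.5 cup × 11/2 × 140 g/cup ÷ 28.35 g/oz ≈ 13.6 oz
whole-barley flour: 2 lb × 11/2 × 16 oz/lb × 28.35 g/oz = 4989.6 g

dried cranberries: 13.6 oz; whole-barley flour: 4989.6 g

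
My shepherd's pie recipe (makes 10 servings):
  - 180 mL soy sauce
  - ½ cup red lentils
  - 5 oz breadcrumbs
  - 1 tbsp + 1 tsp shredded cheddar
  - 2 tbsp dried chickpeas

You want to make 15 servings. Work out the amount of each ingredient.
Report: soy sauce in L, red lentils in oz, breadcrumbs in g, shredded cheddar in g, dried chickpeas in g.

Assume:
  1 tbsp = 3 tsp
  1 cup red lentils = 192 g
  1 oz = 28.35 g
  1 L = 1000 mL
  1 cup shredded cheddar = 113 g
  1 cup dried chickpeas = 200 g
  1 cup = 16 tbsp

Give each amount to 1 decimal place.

soy sauce: 0.3 L; red lentils: 5.1 oz; breadcrumbs: 212.6 g; shredded cheddar: 14.1 g; dried chickpeas: 37.5 g

Scaling factor: 15/10 = 3/2 = 1.5.
soy sauce: 180 mL × 3/2 ÷ 1000 mL/L ≈ 0.3 L
red lentils: 0.5 cup × 3/2 × 192 g/cup ÷ 28.35 g/oz ≈ 5.1 oz
breadcrumbs: 5 oz × 3/2 × 28.35 g/oz ≈ 212.6 g
shredded cheddar: (1 tbsp + 1 tsp = 4/3 tbsp) × 3/2 ÷ 16 tbsp/cup × 113 g/cup ≈ 14.1 g
dried chickpeas: 2 tbsp × 3/2 ÷ 16 tbsp/cup × 200 g/cup = 37.5 g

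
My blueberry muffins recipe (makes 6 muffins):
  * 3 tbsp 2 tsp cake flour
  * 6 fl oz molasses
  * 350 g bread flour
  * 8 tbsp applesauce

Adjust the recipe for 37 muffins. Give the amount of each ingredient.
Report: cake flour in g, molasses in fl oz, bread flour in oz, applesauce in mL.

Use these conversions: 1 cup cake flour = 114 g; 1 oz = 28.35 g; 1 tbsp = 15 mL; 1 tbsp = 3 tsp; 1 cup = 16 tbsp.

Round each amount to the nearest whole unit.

cake flour: 161 g; molasses: 37 fl oz; bread flour: 76 oz; applesauce: 740 mL

Scaling factor: 37/6.
cake flour: (3 tbsp + 2 tsp = 11/3 tbsp) × 37/6 ÷ 16 tbsp/cup × 114 g/cup ≈ 161 g
molasses: 6 fl oz × 37/6 = 37 fl oz
bread flour: 350 g × 37/6 ÷ 28.35 g/oz ≈ 76 oz
applesauce: 8 tbsp × 37/6 × 15 mL/tbsp = 740 mL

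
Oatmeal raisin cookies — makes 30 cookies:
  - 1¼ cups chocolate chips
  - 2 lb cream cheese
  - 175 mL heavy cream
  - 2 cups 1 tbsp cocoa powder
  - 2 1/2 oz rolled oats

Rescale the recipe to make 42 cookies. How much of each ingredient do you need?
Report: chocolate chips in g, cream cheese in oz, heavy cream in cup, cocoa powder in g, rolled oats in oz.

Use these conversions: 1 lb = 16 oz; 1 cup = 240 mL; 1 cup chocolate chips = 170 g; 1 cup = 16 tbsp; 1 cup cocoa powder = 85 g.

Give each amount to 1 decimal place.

chocolate chips: 297.5 g; cream cheese: 44.8 oz; heavy cream: 1.0 cup; cocoa powder: 245.4 g; rolled oats: 3.5 oz

Scaling factor: 42/30 = 7/5 = 1.4.
chocolate chips: 1.25 cup × 7/5 × 170 g/cup = 297.5 g
cream cheese: 2 lb × 7/5 × 16 oz/lb = 44.8 oz
heavy cream: 175 mL × 7/5 ÷ 240 mL/cup ≈ 1.0 cup
cocoa powder: (2 cup + 1 tbsp = 2.0625 cup) × 7/5 × 85 g/cup ≈ 245.4 g
rolled oats: 2.5 oz × 7/5 = 3.5 oz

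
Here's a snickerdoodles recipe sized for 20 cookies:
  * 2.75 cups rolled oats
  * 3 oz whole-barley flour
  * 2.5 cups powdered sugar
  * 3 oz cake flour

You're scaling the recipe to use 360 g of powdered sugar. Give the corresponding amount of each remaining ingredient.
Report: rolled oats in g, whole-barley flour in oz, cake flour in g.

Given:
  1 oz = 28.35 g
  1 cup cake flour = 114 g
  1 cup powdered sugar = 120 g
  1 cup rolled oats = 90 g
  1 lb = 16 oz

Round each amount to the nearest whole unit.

The original recipe has 300 g of powdered sugar, so the scaling factor is 360 ÷ 300 = 6/5 = 1.2.
rolled oats: 2.75 cup × 6/5 × 90 g/cup = 297 g
whole-barley flour: 3 oz × 6/5 ≈ 4 oz
cake flour: 3 oz × 6/5 × 28.35 g/oz ≈ 102 g

rolled oats: 297 g; whole-barley flour: 4 oz; cake flour: 102 g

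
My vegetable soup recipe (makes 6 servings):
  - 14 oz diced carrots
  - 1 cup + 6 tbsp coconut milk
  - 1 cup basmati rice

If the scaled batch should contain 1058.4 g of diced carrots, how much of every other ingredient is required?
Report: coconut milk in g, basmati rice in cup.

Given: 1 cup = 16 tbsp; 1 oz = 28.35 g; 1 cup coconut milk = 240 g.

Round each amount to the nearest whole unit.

coconut milk: 880 g; basmati rice: 3 cup

The original recipe has 396.9 g of diced carrots, so the scaling factor is 1058.4 ÷ 396.9 = 8/3.
coconut milk: (1 cup + 6 tbsp = 1.375 cup) × 8/3 × 240 g/cup = 880 g
basmati rice: 1 cup × 8/3 ≈ 3 cup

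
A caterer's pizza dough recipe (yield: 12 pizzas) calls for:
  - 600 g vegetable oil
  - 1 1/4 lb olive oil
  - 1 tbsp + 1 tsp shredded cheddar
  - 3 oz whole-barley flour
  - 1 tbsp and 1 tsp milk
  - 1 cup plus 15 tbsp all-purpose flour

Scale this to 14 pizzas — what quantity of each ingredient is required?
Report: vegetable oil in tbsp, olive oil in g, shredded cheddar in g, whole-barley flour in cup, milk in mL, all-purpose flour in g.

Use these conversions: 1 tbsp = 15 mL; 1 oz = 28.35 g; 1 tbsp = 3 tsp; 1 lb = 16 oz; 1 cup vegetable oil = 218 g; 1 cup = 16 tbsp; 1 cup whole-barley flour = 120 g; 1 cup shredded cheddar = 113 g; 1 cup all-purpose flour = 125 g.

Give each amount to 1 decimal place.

Scaling factor: 14/12 = 7/6.
vegetable oil: 600 g × 7/6 ÷ 218 g/cup × 16 tbsp/cup ≈ 51.4 tbsp
olive oil: 1.25 lb × 7/6 × 16 oz/lb × 28.35 g/oz = 661.5 g
shredded cheddar: (1 tbsp + 1 tsp = 4/3 tbsp) × 7/6 ÷ 16 tbsp/cup × 113 g/cup ≈ 11.0 g
whole-barley flour: 3 oz × 7/6 × 28.35 g/oz ÷ 120 g/cup ≈ 0.8 cup
milk: (1 tbsp + 1 tsp = 4/3 tbsp) × 7/6 × 15 mL/tbsp ≈ 23.3 mL
all-purpose flour: (1 cup + 15 tbsp = 1.9375 cup) × 7/6 × 125 g/cup ≈ 282.6 g

vegetable oil: 51.4 tbsp; olive oil: 661.5 g; shredded cheddar: 11.0 g; whole-barley flour: 0.8 cup; milk: 23.3 mL; all-purpose flour: 282.6 g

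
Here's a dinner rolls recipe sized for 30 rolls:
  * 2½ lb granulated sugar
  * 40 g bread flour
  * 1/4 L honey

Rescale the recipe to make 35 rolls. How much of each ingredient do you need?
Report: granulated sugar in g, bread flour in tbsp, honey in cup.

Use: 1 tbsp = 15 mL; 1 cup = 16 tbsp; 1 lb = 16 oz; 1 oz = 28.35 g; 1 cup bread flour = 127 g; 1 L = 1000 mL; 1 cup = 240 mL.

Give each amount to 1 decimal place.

granulated sugar: 1323.0 g; bread flour: 5.9 tbsp; honey: 1.2 cup

Scaling factor: 35/30 = 7/6.
granulated sugar: 2.5 lb × 7/6 × 16 oz/lb × 28.35 g/oz = 1323.0 g
bread flour: 40 g × 7/6 ÷ 127 g/cup × 16 tbsp/cup ≈ 5.9 tbsp
honey: 0.25 L × 7/6 × 1000 mL/L ÷ 240 mL/cup ≈ 1.2 cup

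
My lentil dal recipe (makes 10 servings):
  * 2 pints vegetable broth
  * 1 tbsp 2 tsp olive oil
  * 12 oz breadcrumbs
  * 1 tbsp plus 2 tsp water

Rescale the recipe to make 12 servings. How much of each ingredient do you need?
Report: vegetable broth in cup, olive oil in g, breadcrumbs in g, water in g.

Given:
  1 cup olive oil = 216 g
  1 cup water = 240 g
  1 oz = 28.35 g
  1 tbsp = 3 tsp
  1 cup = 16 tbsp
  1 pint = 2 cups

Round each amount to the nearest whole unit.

Scaling factor: 12/10 = 6/5 = 1.2.
vegetable broth: 2 pint × 6/5 × 2 cup/pint ≈ 5 cup
olive oil: (1 tbsp + 2 tsp = 5/3 tbsp) × 6/5 ÷ 16 tbsp/cup × 216 g/cup = 27 g
breadcrumbs: 12 oz × 6/5 × 28.35 g/oz ≈ 408 g
water: (1 tbsp + 2 tsp = 5/3 tbsp) × 6/5 ÷ 16 tbsp/cup × 240 g/cup = 30 g

vegetable broth: 5 cup; olive oil: 27 g; breadcrumbs: 408 g; water: 30 g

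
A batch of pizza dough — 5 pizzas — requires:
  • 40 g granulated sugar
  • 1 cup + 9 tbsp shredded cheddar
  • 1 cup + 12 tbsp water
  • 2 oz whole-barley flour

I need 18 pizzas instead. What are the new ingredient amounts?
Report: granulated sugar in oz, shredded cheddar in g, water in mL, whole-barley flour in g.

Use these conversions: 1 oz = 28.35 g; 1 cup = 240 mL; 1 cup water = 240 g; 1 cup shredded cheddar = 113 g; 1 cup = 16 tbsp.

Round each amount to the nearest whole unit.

granulated sugar: 5 oz; shredded cheddar: 636 g; water: 1512 mL; whole-barley flour: 204 g

Scaling factor: 18/5 = 3.6.
granulated sugar: 40 g × 18/5 ÷ 28.35 g/oz ≈ 5 oz
shredded cheddar: (1 cup + 9 tbsp = 1.5625 cup) × 18/5 × 113 g/cup ≈ 636 g
water: (1 cup + 12 tbsp = 1.75 cup) × 18/5 × 240 mL/cup = 1512 mL
whole-barley flour: 2 oz × 18/5 × 28.35 g/oz ≈ 204 g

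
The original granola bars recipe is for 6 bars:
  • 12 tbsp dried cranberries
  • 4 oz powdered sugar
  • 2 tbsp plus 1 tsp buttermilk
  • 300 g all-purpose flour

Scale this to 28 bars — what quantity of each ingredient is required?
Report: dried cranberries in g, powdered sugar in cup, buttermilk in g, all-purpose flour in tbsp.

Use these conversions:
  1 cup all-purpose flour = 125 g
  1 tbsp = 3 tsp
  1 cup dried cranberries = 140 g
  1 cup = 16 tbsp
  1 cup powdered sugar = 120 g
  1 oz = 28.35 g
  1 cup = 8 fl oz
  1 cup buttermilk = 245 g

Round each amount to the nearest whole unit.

Scaling factor: 28/6 = 14/3.
dried cranberries: 12 tbsp × 14/3 ÷ 16 tbsp/cup × 140 g/cup = 490 g
powdered sugar: 4 oz × 14/3 × 28.35 g/oz ÷ 120 g/cup ≈ 4 cup
buttermilk: (2 tbsp + 1 tsp = 7/3 tbsp) × 14/3 ÷ 16 tbsp/cup × 245 g/cup ≈ 167 g
all-purpose flour: 300 g × 14/3 ÷ 125 g/cup × 16 tbsp/cup ≈ 179 tbsp

dried cranberries: 490 g; powdered sugar: 4 cup; buttermilk: 167 g; all-purpose flour: 179 tbsp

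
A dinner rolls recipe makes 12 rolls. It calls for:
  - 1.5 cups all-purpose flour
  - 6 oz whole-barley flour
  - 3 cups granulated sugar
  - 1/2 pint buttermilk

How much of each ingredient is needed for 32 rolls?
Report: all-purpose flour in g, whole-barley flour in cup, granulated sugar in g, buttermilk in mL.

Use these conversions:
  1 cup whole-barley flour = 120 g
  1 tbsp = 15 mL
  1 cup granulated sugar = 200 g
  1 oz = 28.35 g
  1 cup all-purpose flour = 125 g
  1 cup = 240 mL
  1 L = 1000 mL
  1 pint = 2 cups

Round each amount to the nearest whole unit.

all-purpose flour: 500 g; whole-barley flour: 4 cup; granulated sugar: 1600 g; buttermilk: 640 mL

Scaling factor: 32/12 = 8/3.
all-purpose flour: 1.5 cup × 8/3 × 125 g/cup = 500 g
whole-barley flour: 6 oz × 8/3 × 28.35 g/oz ÷ 120 g/cup ≈ 4 cup
granulated sugar: 3 cup × 8/3 × 200 g/cup = 1600 g
buttermilk: 0.5 pint × 8/3 × 2 cup/pint × 240 mL/cup = 640 mL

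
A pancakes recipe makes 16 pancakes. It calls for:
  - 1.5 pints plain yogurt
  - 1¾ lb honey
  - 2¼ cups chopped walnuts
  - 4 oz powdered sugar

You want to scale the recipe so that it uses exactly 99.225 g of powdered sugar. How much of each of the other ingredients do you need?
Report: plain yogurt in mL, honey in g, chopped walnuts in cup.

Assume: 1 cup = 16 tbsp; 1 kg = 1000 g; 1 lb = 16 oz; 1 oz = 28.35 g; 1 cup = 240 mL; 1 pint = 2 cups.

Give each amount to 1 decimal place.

The original recipe has 113.4 g of powdered sugar, so the scaling factor is 99.225 ÷ 113.4 = 7/8 = 0.875.
plain yogurt: 1.5 pint × 7/8 × 2 cup/pint × 240 mL/cup = 630.0 mL
honey: 1.75 lb × 7/8 × 16 oz/lb × 28.35 g/oz ≈ 694.6 g
chopped walnuts: 2.25 cup × 7/8 ≈ 2.0 cup

plain yogurt: 630.0 mL; honey: 694.6 g; chopped walnuts: 2.0 cup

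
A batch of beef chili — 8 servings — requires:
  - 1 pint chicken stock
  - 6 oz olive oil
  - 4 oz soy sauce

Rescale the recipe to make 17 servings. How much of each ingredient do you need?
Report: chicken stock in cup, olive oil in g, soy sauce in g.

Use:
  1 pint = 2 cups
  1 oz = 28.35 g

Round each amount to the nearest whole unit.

Scaling factor: 17/8 = 2.125.
chicken stock: 1 pint × 17/8 × 2 cup/pint ≈ 4 cup
olive oil: 6 oz × 17/8 × 28.35 g/oz ≈ 361 g
soy sauce: 4 oz × 17/8 × 28.35 g/oz ≈ 241 g

chicken stock: 4 cup; olive oil: 361 g; soy sauce: 241 g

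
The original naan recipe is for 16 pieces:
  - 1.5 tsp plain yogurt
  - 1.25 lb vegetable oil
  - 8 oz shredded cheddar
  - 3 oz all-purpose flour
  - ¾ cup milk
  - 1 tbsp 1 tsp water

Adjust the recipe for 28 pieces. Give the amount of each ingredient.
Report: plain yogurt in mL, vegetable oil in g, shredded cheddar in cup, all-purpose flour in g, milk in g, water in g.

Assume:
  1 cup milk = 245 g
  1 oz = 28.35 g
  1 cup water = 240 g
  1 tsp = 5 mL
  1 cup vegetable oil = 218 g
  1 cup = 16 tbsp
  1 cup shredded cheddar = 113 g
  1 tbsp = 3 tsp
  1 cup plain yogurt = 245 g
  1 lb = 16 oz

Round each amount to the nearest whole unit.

plain yogurt: 13 mL; vegetable oil: 992 g; shredded cheddar: 4 cup; all-purpose flour: 149 g; milk: 322 g; water: 35 g

Scaling factor: 28/16 = 7/4 = 1.75.
plain yogurt: 1.5 tsp × 7/4 × 5 mL/tsp ≈ 13 mL
vegetable oil: 1.25 lb × 7/4 × 16 oz/lb × 28.35 g/oz ≈ 992 g
shredded cheddar: 8 oz × 7/4 × 28.35 g/oz ÷ 113 g/cup ≈ 4 cup
all-purpose flour: 3 oz × 7/4 × 28.35 g/oz ≈ 149 g
milk: 0.75 cup × 7/4 × 245 g/cup ≈ 322 g
water: (1 tbsp + 1 tsp = 4/3 tbsp) × 7/4 ÷ 16 tbsp/cup × 240 g/cup = 35 g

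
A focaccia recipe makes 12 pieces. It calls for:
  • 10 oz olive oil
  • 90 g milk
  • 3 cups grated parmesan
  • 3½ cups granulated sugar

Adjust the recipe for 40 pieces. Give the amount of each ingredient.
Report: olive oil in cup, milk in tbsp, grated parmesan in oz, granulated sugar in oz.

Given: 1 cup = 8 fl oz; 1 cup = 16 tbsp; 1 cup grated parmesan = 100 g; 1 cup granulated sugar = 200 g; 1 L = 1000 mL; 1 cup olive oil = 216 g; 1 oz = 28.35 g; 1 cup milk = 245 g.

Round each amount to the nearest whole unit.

Scaling factor: 40/12 = 10/3.
olive oil: 10 oz × 10/3 × 28.35 g/oz ÷ 216 g/cup ≈ 4 cup
milk: 90 g × 10/3 ÷ 245 g/cup × 16 tbsp/cup ≈ 20 tbsp
grated parmesan: 3 cup × 10/3 × 100 g/cup ÷ 28.35 g/oz ≈ 35 oz
granulated sugar: 3.5 cup × 10/3 × 200 g/cup ÷ 28.35 g/oz ≈ 82 oz

olive oil: 4 cup; milk: 20 tbsp; grated parmesan: 35 oz; granulated sugar: 82 oz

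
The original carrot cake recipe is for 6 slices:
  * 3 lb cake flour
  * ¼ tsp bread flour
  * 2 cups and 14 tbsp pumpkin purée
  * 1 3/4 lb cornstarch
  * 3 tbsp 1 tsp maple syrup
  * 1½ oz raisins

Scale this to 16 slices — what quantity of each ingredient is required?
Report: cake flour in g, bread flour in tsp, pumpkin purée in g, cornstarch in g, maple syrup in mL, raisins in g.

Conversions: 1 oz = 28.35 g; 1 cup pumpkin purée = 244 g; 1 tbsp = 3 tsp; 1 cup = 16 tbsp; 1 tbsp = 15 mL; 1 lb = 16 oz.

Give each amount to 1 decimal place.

Scaling factor: 16/6 = 8/3.
cake flour: 3 lb × 8/3 × 16 oz/lb × 28.35 g/oz = 3628.8 g
bread flour: 0.25 tsp × 8/3 ≈ 0.7 tsp
pumpkin purée: (2 cup + 14 tbsp = 2.875 cup) × 8/3 × 244 g/cup ≈ 1870.7 g
cornstarch: 1.75 lb × 8/3 × 16 oz/lb × 28.35 g/oz = 2116.8 g
maple syrup: (3 tbsp + 1 tsp = 10/3 tbsp) × 8/3 × 15 mL/tbsp ≈ 133.3 mL
raisins: 1.5 oz × 8/3 × 28.35 g/oz = 113.4 g

cake flour: 3628.8 g; bread flour: 0.7 tsp; pumpkin purée: 1870.7 g; cornstarch: 2116.8 g; maple syrup: 133.3 mL; raisins: 113.4 g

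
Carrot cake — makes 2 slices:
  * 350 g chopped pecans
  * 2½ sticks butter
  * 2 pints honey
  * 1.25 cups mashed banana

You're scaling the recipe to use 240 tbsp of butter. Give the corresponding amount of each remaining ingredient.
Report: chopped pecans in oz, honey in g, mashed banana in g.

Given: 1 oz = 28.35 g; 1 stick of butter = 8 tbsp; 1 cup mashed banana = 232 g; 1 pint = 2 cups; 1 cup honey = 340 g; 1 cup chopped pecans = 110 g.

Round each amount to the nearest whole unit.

The original recipe has 20 tbsp of butter, so the scaling factor is 240 ÷ 20 = 12.
chopped pecans: 350 g × 12 ÷ 28.35 g/oz ≈ 148 oz
honey: 2 pint × 12 × 2 cup/pint × 340 g/cup = 16320 g
mashed banana: 1.25 cup × 12 × 232 g/cup = 3480 g

chopped pecans: 148 oz; honey: 16320 g; mashed banana: 3480 g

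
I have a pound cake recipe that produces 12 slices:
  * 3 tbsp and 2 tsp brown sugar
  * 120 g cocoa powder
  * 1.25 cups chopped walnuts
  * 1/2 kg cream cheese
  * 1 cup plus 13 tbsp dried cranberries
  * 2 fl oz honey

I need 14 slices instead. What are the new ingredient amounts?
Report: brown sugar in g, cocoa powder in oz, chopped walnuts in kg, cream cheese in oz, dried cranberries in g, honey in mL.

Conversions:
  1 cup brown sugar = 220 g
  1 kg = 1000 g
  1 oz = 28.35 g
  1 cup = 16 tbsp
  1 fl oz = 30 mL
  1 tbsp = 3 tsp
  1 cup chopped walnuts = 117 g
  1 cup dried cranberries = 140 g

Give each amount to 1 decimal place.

Scaling factor: 14/12 = 7/6.
brown sugar: (3 tbsp + 2 tsp = 11/3 tbsp) × 7/6 ÷ 16 tbsp/cup × 220 g/cup ≈ 58.8 g
cocoa powder: 120 g × 7/6 ÷ 28.35 g/oz ≈ 4.9 oz
chopped walnuts: 1.25 cup × 7/6 × 117 g/cup ÷ 1000 g/kg ≈ 0.2 kg
cream cheese: 0.5 kg × 7/6 × 1000 g/kg ÷ 28.35 g/oz ≈ 20.6 oz
dried cranberries: (1 cup + 13 tbsp = 1.8125 cup) × 7/6 × 140 g/cup ≈ 296.0 g
honey: 2 fl oz × 7/6 × 30 mL/fl oz = 70.0 mL

brown sugar: 58.8 g; cocoa powder: 4.9 oz; chopped walnuts: 0.2 kg; cream cheese: 20.6 oz; dried cranberries: 296.0 g; honey: 70.0 mL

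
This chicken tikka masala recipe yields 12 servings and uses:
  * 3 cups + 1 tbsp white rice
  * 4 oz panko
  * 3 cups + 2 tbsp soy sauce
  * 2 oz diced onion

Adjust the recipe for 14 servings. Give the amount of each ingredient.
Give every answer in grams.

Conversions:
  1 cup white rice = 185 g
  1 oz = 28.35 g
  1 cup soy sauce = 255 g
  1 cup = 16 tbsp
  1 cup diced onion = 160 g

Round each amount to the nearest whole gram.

Scaling factor: 14/12 = 7/6.
white rice: (3 cup + 1 tbsp = 3.0625 cup) × 7/6 × 185 g/cup ≈ 661 g
panko: 4 oz × 7/6 × 28.35 g/oz ≈ 132 g
soy sauce: (3 cup + 2 tbsp = 3.125 cup) × 7/6 × 255 g/cup ≈ 930 g
diced onion: 2 oz × 7/6 × 28.35 g/oz ≈ 66 g

white rice: 661 g; panko: 132 g; soy sauce: 930 g; diced onion: 66 g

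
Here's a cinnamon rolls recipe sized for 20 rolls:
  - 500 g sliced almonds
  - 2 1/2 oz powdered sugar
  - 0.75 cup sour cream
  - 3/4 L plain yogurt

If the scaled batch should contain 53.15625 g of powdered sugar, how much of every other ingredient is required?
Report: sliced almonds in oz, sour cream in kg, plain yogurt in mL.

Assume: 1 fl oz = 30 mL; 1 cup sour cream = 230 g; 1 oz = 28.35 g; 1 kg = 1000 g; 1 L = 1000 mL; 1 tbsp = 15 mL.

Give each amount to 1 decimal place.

The original recipe has 70.875 g of powdered sugar, so the scaling factor is 53.15625 ÷ 70.875 = 3/4 = 0.75.
sliced almonds: 500 g × 3/4 ÷ 28.35 g/oz ≈ 13.2 oz
sour cream: 0.75 cup × 3/4 × 230 g/cup ÷ 1000 g/kg ≈ 0.1 kg
plain yogurt: 0.75 L × 3/4 × 1000 mL/L = 562.5 mL

sliced almonds: 13.2 oz; sour cream: 0.1 kg; plain yogurt: 562.5 mL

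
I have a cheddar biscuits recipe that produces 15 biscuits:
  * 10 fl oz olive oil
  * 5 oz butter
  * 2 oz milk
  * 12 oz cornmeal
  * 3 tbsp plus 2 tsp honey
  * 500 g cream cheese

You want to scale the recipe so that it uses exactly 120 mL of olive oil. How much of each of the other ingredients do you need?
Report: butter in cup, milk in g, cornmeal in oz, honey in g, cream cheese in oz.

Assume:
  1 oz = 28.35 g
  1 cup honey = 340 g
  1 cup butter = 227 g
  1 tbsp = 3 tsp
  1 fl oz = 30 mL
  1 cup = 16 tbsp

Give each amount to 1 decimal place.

The original recipe has 300 mL of olive oil, so the scaling factor is 120 ÷ 300 = 2/5 = 0.4.
butter: 5 oz × 2/5 × 28.35 g/oz ÷ 227 g/cup ≈ 0.2 cup
milk: 2 oz × 2/5 × 28.35 g/oz ≈ 22.7 g
cornmeal: 12 oz × 2/5 = 4.8 oz
honey: (3 tbsp + 2 tsp = 11/3 tbsp) × 2/5 ÷ 16 tbsp/cup × 340 g/cup ≈ 31.2 g
cream cheese: 500 g × 2/5 ÷ 28.35 g/oz ≈ 7.1 oz

butter: 0.2 cup; milk: 22.7 g; cornmeal: 4.8 oz; honey: 31.2 g; cream cheese: 7.1 oz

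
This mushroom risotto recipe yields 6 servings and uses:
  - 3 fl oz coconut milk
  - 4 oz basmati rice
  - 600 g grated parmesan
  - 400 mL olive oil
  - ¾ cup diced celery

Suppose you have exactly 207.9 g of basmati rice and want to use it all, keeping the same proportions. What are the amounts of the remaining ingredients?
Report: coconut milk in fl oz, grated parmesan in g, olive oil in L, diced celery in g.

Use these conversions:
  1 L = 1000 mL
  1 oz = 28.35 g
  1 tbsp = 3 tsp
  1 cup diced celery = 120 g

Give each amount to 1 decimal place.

coconut milk: 5.5 fl oz; grated parmesan: 1100.0 g; olive oil: 0.7 L; diced celery: 165.0 g

The original recipe has 113.4 g of basmati rice, so the scaling factor is 207.9 ÷ 113.4 = 11/6.
coconut milk: 3 fl oz × 11/6 = 5.5 fl oz
grated parmesan: 600 g × 11/6 = 1100.0 g
olive oil: 400 mL × 11/6 ÷ 1000 mL/L ≈ 0.7 L
diced celery: 0.75 cup × 11/6 × 120 g/cup = 165.0 g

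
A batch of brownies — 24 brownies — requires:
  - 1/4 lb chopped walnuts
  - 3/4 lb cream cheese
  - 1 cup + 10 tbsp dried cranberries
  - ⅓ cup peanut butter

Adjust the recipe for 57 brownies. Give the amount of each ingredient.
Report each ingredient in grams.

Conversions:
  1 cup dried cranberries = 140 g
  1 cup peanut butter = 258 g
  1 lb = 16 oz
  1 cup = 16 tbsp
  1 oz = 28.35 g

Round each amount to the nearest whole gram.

Scaling factor: 57/24 = 19/8 = 2.375.
chopped walnuts: 0.25 lb × 19/8 × 16 oz/lb × 28.35 g/oz ≈ 269 g
cream cheese: 0.75 lb × 19/8 × 16 oz/lb × 28.35 g/oz ≈ 808 g
dried cranberries: (1 cup + 10 tbsp = 1.625 cup) × 19/8 × 140 g/cup ≈ 540 g
peanut butter: 1/3 cup × 19/8 × 258 g/cup ≈ 204 g

chopped walnuts: 269 g; cream cheese: 808 g; dried cranberries: 540 g; peanut butter: 204 g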